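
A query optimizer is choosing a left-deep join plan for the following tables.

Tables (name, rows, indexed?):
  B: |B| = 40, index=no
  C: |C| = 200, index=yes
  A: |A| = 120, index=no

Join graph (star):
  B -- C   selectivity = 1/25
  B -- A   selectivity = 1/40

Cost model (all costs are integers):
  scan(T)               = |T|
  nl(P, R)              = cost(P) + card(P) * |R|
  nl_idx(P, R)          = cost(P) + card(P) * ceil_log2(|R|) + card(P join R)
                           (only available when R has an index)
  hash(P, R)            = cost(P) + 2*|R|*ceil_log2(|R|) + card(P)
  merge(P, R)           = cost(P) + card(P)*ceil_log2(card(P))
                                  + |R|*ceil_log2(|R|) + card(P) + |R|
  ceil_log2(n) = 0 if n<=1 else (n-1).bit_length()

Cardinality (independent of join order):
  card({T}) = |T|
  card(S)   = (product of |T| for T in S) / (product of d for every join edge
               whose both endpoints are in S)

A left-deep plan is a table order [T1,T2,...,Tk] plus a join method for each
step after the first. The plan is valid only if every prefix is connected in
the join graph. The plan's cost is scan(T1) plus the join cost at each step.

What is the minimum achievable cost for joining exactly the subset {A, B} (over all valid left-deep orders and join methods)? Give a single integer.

720

Selinger DP over subsets of {A,B}:
  {B}: scan cost=40, card=40
  {A}: scan cost=120, card=120
  {AB}: card=120; try (B,hash)→720, (A,merge)→1280, (B,merge)→1360, (A,hash)→1760, (A,nl)→4840, (B,nl)→4920; best=720 via (B,hash)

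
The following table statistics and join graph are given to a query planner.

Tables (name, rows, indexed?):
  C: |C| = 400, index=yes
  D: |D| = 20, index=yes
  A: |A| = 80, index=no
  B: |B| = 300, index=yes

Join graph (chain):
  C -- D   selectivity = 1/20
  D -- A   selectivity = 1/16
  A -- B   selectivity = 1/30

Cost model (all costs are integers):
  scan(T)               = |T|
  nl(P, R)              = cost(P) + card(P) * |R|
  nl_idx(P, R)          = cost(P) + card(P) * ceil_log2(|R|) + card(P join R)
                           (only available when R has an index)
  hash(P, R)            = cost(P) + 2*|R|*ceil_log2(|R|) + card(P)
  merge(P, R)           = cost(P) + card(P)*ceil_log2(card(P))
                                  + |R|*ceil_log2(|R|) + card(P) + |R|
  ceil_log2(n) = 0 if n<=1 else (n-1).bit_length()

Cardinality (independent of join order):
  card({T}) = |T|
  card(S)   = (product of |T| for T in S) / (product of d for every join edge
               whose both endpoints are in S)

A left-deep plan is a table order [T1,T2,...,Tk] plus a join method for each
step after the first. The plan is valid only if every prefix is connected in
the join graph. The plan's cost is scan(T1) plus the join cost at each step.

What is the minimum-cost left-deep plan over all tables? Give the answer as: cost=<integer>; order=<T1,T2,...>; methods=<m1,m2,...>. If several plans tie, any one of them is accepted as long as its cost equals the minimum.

Selinger DP (subsets sized 1..n):
  {C}: scan cost=400, card=400
  {D}: scan cost=20, card=20
  {A}: scan cost=80, card=80
  {B}: scan cost=300, card=300
  {CD}: card=400; try (C,nl_idx)→600, (D,hash)→1000, (D,nl_idx)→2800, (C,merge)→4140, (D,merge)→4520, (C,hash)→7240 …(+2); best=600 via (C,nl_idx)
  {AD}: card=100; try (D,hash)→360, (D,nl_idx)→580, (A,merge)→780, (D,merge)→840, (A,hash)→1160, (A,nl)→1620 …(+1); best=360 via (D,hash)
  {AB}: card=800; try (B,nl_idx)→1600, (A,hash)→1720, (B,merge)→3720, (A,merge)→3940, (B,hash)→5560, (B,nl)→24080 …(+1); best=1600 via (B,nl_idx)
  {ACD}: card=2000; try (A,hash)→2120, (C,nl_idx)→3260, (C,merge)→5160, (A,merge)→5240, (C,hash)→7660, (A,nl)→32600 …(+1); best=2120 via (A,hash)
  {ABD}: card=1000; try (B,nl_idx)→2260, (D,hash)→2600, (B,merge)→4160, (B,hash)→5860, (D,nl_idx)→6600, (D,merge)→10520 …(+2); best=2260 via (B,nl_idx)
  {ABCD}: card=20000; try (B,hash)→9520, (C,hash)→10460, (C,merge)→17260, (B,merge)→29120, (C,nl_idx)→31260, (B,nl_idx)→40120 …(+2); best=9520 via (B,hash)

cost=9520; order=D,C,A,B; methods=nl_idx,hash,hash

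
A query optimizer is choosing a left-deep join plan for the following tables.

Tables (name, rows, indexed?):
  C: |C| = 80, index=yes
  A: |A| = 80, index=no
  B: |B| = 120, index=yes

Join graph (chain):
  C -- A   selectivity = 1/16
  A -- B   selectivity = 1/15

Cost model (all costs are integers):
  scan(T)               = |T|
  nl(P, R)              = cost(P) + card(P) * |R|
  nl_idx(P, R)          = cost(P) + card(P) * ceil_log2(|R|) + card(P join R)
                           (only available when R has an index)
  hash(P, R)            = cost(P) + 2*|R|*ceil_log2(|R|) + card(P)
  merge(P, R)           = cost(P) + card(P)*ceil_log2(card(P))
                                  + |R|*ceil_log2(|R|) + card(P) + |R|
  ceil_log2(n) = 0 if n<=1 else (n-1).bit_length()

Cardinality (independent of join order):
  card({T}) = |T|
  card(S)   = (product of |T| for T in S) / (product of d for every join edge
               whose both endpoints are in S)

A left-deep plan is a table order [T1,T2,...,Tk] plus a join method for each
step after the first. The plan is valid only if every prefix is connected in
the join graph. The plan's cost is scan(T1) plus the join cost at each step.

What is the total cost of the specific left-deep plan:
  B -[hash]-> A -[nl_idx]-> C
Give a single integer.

step 1: scan B: cost=120, card=120
step 2: join A via hash
    card(P join A) = 120*80/(15) = 640
    cost = 120 + 2*80*7 + 120 = 1360
step 3: join C via nl_idx
    card(P join C) = 640*80/(16) = 3200
    cost = 1360 + 640*7 + 3200 = 9040

9040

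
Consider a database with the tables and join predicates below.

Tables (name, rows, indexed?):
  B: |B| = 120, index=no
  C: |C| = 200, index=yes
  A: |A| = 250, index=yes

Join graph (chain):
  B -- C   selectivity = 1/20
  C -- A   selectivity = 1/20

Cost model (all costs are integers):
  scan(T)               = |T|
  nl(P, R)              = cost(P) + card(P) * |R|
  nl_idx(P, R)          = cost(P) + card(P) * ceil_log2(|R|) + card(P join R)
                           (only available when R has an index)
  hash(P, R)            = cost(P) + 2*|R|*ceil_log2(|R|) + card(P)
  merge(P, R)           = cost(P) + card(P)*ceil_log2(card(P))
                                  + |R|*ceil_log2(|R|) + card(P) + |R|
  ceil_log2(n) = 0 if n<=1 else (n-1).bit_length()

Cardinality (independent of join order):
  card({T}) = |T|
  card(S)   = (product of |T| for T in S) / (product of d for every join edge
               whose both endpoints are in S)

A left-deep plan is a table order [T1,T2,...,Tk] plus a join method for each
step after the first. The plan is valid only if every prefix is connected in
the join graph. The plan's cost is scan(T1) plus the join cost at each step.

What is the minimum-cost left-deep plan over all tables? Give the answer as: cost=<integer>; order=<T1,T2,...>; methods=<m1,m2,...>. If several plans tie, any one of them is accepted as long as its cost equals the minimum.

cost=7280; order=C,B,A; methods=hash,hash

Selinger DP (subsets sized 1..n):
  {B}: scan cost=120, card=120
  {C}: scan cost=200, card=200
  {A}: scan cost=250, card=250
  {BC}: card=1200; try (B,hash)→2080, (C,nl_idx)→2280, (C,merge)→2880, (B,merge)→2960, (C,hash)→3440, (C,nl)→24120 …(+1); best=2080 via (B,hash)
  {AC}: card=2500; try (C,hash)→3700, (A,merge)→4250, (C,merge)→4300, (A,nl_idx)→4300, (A,hash)→4400, (C,nl_idx)→4750 …(+2); best=3700 via (C,hash)
  {ABC}: card=15000; try (A,hash)→7280, (B,hash)→7880, (A,merge)→18730, (A,nl_idx)→26680, (B,merge)→37160, (A,nl)→302080 …(+1); best=7280 via (A,hash)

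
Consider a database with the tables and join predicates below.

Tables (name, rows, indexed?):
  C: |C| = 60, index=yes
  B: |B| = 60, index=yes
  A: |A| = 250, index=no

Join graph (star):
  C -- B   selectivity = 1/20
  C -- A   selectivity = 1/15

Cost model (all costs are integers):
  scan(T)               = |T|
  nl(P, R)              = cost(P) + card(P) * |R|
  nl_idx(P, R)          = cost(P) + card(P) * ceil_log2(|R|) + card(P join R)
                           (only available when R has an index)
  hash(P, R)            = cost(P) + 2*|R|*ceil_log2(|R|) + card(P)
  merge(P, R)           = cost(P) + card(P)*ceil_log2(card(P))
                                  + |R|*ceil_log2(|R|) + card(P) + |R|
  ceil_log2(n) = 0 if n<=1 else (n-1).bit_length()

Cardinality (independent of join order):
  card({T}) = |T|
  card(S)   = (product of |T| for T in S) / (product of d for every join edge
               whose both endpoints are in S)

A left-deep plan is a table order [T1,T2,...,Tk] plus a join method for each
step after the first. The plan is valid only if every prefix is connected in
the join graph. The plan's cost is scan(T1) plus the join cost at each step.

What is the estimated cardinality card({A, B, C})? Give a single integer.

Tables in S: A(250), B(60), C(60)
Edges inside S: C-B(d=20), C-A(d=15)
numerator = 250 * 60 * 60 = 900000
denominator = 20 * 15 = 300
card(S) = 900000 / 300 = 3000

3000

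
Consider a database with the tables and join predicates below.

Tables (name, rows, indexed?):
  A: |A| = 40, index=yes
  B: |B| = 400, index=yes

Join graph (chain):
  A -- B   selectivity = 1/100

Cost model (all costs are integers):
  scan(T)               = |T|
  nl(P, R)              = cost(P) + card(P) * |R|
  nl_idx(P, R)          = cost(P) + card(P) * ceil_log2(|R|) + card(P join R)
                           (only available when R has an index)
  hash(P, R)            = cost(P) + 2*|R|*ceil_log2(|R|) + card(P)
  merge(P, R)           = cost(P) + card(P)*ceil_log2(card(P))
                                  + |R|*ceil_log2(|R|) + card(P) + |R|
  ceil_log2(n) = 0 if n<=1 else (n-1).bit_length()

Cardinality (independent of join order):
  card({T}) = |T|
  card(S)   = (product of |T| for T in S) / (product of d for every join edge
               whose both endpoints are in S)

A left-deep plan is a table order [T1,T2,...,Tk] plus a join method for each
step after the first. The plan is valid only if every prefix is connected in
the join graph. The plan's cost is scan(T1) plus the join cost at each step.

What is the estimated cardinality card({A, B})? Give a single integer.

Tables in S: A(40), B(400)
Edges inside S: A-B(d=100)
numerator = 40 * 400 = 16000
denominator = 100 = 100
card(S) = 16000 / 100 = 160

160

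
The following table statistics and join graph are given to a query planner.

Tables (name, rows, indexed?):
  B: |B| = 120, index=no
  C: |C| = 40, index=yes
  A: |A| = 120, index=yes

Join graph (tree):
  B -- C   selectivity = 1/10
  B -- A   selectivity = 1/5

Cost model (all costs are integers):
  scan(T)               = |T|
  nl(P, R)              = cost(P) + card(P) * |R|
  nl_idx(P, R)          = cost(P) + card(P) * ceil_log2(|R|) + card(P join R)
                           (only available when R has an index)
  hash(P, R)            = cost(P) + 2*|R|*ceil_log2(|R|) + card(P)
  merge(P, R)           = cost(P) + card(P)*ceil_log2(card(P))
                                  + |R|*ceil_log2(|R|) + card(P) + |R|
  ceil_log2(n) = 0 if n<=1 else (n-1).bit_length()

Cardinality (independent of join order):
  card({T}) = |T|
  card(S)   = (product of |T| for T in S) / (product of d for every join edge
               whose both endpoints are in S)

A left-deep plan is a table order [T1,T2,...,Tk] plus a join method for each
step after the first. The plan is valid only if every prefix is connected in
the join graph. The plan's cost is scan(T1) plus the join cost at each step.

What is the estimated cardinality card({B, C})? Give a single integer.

480

Tables in S: B(120), C(40)
Edges inside S: B-C(d=10)
numerator = 120 * 40 = 4800
denominator = 10 = 10
card(S) = 4800 / 10 = 480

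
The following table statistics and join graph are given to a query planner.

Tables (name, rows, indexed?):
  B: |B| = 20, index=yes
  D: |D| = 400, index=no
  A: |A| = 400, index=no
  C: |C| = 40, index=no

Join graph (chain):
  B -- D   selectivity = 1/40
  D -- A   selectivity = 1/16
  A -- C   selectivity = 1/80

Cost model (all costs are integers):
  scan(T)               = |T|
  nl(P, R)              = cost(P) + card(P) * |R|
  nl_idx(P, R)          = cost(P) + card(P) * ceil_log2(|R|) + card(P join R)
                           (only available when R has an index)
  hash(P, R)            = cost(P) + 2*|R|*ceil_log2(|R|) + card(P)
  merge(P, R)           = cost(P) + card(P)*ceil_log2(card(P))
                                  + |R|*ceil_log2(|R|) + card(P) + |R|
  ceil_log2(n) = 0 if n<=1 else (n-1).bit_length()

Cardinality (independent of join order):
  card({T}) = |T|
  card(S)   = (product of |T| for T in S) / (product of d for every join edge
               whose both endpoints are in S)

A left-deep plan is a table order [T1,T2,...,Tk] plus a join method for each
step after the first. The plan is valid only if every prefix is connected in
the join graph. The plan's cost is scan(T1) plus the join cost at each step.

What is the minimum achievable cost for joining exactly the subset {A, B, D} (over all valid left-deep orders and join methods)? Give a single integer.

Selinger DP over subsets of {A,B,D}:
  {B}: scan cost=20, card=20
  {D}: scan cost=400, card=400
  {A}: scan cost=400, card=400
  {BD}: card=200; try (B,hash)→1000, (B,nl_idx)→2600, (D,merge)→4140, (B,merge)→4520, (D,hash)→7240, (D,nl)→8020 …(+1); best=1000 via (B,hash)
  {AD}: card=10000; try (D,hash)→8000, (A,hash)→8000, (D,merge)→8400, (A,merge)→8400, (D,nl)→160400, (A,nl)→160400; best=8000 via (D,hash)
  {ABD}: card=5000; try (A,merge)→6800, (A,hash)→8400, (B,hash)→18200, (B,nl_idx)→63000, (A,nl)→81000, (B,merge)→158120 …(+1); best=6800 via (A,merge)

6800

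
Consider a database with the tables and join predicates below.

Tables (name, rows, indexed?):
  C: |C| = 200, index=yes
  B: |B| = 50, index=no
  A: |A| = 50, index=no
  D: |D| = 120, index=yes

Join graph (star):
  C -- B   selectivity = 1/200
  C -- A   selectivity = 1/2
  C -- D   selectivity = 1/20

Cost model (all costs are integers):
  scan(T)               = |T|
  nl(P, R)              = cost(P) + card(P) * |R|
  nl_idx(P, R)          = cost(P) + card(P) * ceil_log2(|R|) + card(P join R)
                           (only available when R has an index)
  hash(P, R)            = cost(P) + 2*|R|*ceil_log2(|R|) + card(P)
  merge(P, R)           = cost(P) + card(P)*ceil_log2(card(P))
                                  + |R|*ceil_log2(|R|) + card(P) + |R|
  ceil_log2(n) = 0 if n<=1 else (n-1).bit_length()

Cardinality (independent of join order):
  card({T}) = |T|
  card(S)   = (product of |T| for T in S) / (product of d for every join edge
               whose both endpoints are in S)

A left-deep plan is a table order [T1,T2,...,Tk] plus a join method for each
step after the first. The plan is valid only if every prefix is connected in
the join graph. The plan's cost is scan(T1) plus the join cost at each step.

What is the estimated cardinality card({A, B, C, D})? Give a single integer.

7500

Tables in S: A(50), B(50), C(200), D(120)
Edges inside S: C-B(d=200), C-A(d=2), C-D(d=20)
numerator = 50 * 50 * 200 * 120 = 60000000
denominator = 200 * 2 * 20 = 8000
card(S) = 60000000 / 8000 = 7500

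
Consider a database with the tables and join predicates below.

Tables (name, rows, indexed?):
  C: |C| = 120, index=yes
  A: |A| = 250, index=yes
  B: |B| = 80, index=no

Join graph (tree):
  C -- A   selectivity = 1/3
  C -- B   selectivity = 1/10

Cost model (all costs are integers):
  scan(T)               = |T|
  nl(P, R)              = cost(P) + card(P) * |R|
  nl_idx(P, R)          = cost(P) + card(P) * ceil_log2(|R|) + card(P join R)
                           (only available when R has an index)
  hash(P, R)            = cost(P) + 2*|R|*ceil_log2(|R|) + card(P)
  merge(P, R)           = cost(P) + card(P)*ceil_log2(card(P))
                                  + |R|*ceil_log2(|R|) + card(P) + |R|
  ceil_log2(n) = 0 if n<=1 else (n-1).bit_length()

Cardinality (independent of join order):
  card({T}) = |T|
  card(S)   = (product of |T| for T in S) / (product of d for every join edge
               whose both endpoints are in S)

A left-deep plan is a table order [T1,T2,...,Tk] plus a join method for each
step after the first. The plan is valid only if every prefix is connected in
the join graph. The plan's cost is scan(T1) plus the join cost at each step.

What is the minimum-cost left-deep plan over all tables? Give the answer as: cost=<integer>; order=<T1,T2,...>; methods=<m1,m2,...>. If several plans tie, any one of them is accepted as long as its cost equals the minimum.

cost=6320; order=C,B,A; methods=hash,hash

Selinger DP (subsets sized 1..n):
  {C}: scan cost=120, card=120
  {A}: scan cost=250, card=250
  {B}: scan cost=80, card=80
  {AC}: card=10000; try (C,hash)→2180, (A,merge)→3330, (C,merge)→3460, (A,hash)→4240, (A,nl_idx)→11080, (C,nl_idx)→12000 …(+2); best=2180 via (C,hash)
  {BC}: card=960; try (B,hash)→1360, (C,nl_idx)→1600, (C,merge)→1680, (B,merge)→1720, (C,hash)→1840, (C,nl)→9680 …(+1); best=1360 via (B,hash)
  {ABC}: card=80000; try (A,hash)→6320, (B,hash)→13300, (A,merge)→14170, (A,nl_idx)→89040, (B,merge)→152820, (A,nl)→241360 …(+1); best=6320 via (A,hash)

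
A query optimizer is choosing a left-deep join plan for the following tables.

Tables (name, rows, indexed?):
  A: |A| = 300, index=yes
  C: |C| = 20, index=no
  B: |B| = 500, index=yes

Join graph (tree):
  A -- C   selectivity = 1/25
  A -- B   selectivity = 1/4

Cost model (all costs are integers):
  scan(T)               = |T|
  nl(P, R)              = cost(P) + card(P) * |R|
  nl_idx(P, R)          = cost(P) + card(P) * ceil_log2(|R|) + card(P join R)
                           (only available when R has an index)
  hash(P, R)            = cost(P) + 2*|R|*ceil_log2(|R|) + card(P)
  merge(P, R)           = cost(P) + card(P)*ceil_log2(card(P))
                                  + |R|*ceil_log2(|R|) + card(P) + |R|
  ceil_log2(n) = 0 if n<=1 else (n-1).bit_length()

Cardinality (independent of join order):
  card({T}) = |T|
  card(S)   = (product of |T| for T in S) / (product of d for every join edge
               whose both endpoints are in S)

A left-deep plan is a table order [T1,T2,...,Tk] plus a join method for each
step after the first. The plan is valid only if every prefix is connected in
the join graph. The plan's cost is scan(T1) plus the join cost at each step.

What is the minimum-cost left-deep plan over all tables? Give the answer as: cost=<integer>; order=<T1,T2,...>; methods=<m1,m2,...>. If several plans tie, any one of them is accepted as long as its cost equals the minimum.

Selinger DP (subsets sized 1..n):
  {A}: scan cost=300, card=300
  {C}: scan cost=20, card=20
  {B}: scan cost=500, card=500
  {AC}: card=240; try (A,nl_idx)→440, (C,hash)→800, (A,merge)→3140, (C,merge)→3420, (A,hash)→5440, (A,nl)→6020 …(+1); best=440 via (A,nl_idx)
  {AB}: card=37500; try (A,hash)→6400, (B,merge)→8300, (A,merge)→8500, (B,hash)→9600, (B,nl_idx)→40500, (A,nl_idx)→42500 …(+2); best=6400 via (A,hash)
  {ABC}: card=30000; try (B,merge)→7600, (B,hash)→9680, (B,nl_idx)→32600, (C,hash)→44100, (B,nl)→120440, (C,merge)→644020 …(+1); best=7600 via (B,merge)

cost=7600; order=C,A,B; methods=nl_idx,merge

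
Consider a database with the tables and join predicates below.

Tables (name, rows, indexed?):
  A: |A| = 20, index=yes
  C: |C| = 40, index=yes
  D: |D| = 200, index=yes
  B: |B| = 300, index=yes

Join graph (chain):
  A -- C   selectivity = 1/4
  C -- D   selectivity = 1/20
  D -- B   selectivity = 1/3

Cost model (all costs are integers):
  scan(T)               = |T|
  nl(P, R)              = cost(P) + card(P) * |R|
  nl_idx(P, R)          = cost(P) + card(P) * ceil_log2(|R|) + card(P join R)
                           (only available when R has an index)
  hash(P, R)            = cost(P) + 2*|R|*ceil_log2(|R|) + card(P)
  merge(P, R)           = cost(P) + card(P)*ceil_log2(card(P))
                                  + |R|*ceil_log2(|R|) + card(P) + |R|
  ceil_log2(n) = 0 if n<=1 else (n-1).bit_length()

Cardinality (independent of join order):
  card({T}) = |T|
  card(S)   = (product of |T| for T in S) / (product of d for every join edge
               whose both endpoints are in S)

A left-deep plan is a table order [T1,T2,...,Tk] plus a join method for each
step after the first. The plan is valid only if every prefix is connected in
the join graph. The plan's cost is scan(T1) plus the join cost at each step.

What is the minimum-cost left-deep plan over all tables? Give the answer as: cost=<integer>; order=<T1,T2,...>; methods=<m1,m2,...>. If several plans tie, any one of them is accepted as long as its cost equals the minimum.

cost=8760; order=C,D,A,B; methods=nl_idx,hash,hash

Selinger DP (subsets sized 1..n):
  {A}: scan cost=20, card=20
  {C}: scan cost=40, card=40
  {D}: scan cost=200, card=200
  {B}: scan cost=300, card=300
  {AC}: card=200; try (A,hash)→280, (C,nl_idx)→340, (C,merge)→420, (A,merge)→440, (A,nl_idx)→440, (C,hash)→520 …(+2); best=280 via (A,hash)
  {CD}: card=400; try (D,nl_idx)→760, (C,hash)→880, (C,nl_idx)→1800, (D,merge)→2120, (C,merge)→2280, (D,hash)→3280 …(+2); best=760 via (D,nl_idx)
  {BD}: card=20000; try (D,hash)→3800, (B,merge)→5000, (D,merge)→5100, (B,hash)→5800, (B,nl_idx)→22000, (D,nl_idx)→22700 …(+2); best=3800 via (D,hash)
  {ACD}: card=2000; try (A,hash)→1360, (D,hash)→3680, (D,merge)→3880, (D,nl_idx)→3880, (A,nl_idx)→4760, (A,merge)→4880 …(+2); best=1360 via (A,hash)
  {BCD}: card=40000; try (B,hash)→6560, (B,merge)→7760, (C,hash)→24280, (B,nl_idx)→44360, (B,nl)→120760, (C,nl_idx)→163800 …(+2); best=6560 via (B,hash)
  {ABCD}: card=200000; try (B,hash)→8760, (B,merge)→28360, (A,hash)→46760, (B,nl_idx)→219360, (A,nl_idx)→406560, (B,nl)→601360 …(+2); best=8760 via (B,hash)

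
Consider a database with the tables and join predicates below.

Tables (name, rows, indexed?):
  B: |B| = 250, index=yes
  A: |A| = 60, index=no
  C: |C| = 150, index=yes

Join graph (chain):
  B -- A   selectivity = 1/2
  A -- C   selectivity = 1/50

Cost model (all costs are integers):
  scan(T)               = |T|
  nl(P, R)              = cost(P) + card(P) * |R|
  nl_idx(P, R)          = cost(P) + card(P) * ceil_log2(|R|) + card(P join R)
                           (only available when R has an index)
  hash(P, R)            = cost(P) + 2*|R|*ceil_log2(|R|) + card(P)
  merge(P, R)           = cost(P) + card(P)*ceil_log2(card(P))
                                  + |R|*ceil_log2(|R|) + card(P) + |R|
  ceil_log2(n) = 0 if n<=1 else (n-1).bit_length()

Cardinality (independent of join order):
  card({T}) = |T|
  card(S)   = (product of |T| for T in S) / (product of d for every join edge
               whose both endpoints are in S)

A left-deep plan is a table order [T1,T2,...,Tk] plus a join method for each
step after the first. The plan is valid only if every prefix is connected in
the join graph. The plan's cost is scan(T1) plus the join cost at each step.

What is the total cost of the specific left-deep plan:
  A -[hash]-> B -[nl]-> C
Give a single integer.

step 1: scan A: cost=60, card=60
step 2: join B via hash
    card(P join B) = 60*250/(2) = 7500
    cost = 60 + 2*250*8 + 60 = 4120
step 3: join C via nl
    card(P join C) = 7500*150/(50) = 22500
    cost = 4120 + 7500*150 = 1129120

1129120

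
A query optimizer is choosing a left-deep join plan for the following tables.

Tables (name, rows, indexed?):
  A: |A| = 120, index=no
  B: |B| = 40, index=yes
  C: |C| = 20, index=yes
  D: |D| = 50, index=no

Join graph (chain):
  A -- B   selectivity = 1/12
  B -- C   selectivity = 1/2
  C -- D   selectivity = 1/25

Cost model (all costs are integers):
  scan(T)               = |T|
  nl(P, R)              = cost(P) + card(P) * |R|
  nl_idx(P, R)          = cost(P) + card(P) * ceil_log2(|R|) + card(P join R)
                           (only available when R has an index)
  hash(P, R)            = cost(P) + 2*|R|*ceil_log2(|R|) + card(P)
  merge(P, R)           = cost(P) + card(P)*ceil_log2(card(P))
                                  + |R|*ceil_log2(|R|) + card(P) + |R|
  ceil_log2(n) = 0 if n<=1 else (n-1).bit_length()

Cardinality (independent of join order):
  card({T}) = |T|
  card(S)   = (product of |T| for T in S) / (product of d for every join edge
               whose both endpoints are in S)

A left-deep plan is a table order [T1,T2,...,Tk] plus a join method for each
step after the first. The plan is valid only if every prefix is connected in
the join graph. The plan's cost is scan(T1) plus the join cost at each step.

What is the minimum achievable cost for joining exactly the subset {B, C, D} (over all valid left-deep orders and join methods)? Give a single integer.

Selinger DP over subsets of {B,C,D}:
  {B}: scan cost=40, card=40
  {C}: scan cost=20, card=20
  {D}: scan cost=50, card=50
  {BC}: card=400; try (C,hash)→280, (B,merge)→420, (C,merge)→440, (B,hash)→520, (B,nl_idx)→540, (C,nl_idx)→640 …(+2); best=280 via (C,hash)
  {CD}: card=40; try (C,hash)→300, (C,nl_idx)→340, (D,merge)→490, (C,merge)→520, (D,hash)→640, (D,nl)→1020 …(+1); best=300 via (C,hash)
  {BCD}: card=800; try (B,hash)→820, (B,merge)→860, (D,hash)→1280, (B,nl_idx)→1340, (B,nl)→1900, (D,merge)→4630 …(+1); best=820 via (B,hash)

820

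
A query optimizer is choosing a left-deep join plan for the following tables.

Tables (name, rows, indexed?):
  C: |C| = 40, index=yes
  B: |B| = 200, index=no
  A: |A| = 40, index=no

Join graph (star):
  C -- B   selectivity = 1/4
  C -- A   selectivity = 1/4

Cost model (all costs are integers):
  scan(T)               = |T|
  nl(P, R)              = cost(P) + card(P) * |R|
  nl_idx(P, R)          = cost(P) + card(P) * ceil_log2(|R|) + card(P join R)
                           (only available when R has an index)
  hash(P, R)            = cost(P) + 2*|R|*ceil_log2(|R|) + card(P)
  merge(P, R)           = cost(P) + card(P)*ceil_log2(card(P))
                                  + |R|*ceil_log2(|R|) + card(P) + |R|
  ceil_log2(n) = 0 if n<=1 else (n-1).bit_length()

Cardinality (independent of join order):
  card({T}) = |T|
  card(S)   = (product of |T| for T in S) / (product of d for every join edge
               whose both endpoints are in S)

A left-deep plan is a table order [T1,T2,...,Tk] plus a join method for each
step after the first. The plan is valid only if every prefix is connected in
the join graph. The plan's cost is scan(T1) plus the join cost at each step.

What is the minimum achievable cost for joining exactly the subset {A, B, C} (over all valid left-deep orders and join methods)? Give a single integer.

Selinger DP over subsets of {A,B,C}:
  {C}: scan cost=40, card=40
  {B}: scan cost=200, card=200
  {A}: scan cost=40, card=40
  {BC}: card=2000; try (C,hash)→880, (B,merge)→2120, (C,merge)→2280, (B,hash)→3280, (C,nl_idx)→3400, (B,nl)→8040 …(+1); best=880 via (C,hash)
  {AC}: card=400; try (C,hash)→560, (A,hash)→560, (C,merge)→600, (A,merge)→600, (C,nl_idx)→680, (C,nl)→1640 …(+1); best=560 via (C,hash)
  {ABC}: card=20000; try (A,hash)→3360, (B,hash)→4160, (B,merge)→6360, (A,merge)→25160, (B,nl)→80560, (A,nl)→80880; best=3360 via (A,hash)

3360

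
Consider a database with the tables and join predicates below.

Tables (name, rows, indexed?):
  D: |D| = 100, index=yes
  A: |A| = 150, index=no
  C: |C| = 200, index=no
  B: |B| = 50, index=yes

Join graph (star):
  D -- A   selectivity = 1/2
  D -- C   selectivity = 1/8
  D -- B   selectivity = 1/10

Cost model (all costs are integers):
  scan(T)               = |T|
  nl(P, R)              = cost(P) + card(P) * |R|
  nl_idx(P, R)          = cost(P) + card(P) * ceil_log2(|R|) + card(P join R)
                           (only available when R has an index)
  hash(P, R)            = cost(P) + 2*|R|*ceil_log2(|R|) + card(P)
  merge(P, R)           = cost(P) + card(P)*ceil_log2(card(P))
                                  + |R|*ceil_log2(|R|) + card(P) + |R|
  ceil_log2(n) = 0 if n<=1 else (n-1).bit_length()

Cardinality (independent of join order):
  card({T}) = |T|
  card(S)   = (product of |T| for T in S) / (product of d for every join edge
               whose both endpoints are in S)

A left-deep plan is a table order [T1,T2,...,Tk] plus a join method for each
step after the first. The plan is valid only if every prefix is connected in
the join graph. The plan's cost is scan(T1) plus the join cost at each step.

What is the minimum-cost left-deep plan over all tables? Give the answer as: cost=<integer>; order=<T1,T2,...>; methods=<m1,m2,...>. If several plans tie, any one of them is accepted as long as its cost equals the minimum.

Selinger DP (subsets sized 1..n):
  {D}: scan cost=100, card=100
  {A}: scan cost=150, card=150
  {C}: scan cost=200, card=200
  {B}: scan cost=50, card=50
  {AD}: card=7500; try (D,hash)→1700, (A,merge)→2250, (D,merge)→2300, (A,hash)→2600, (D,nl_idx)→8700, (A,nl)→15100 …(+1); best=1700 via (D,hash)
  {CD}: card=2500; try (D,hash)→1800, (C,merge)→2700, (D,merge)→2800, (C,hash)→3400, (D,nl_idx)→4100, (C,nl)→20100 …(+1); best=1800 via (D,hash)
  {BD}: card=500; try (B,hash)→800, (D,nl_idx)→900, (D,merge)→1200, (B,nl_idx)→1200, (B,merge)→1250, (D,hash)→1500 …(+2); best=800 via (B,hash)
  {ACD}: card=187500; try (A,hash)→6700, (C,hash)→12400, (A,merge)→35650, (C,merge)→108500, (A,nl)→376800, (C,nl)→1501700; best=6700 via (A,hash)
  {ABD}: card=37500; try (A,hash)→3700, (A,merge)→7150, (B,hash)→9800, (A,nl)→75800, (B,nl_idx)→84200, (B,merge)→107050 …(+1); best=3700 via (A,hash)
  {BCD}: card=12500; try (C,hash)→4500, (B,hash)→4900, (C,merge)→7600, (B,nl_idx)→29300, (B,merge)→34650, (C,nl)→100800 …(+1); best=4500 via (C,hash)
  {ABCD}: card=937500; try (A,hash)→19400, (C,hash)→44400, (A,merge)→193350, (B,hash)→194800, (C,merge)→643000, (A,nl)→1879500 …(+4); best=19400 via (A,hash)

cost=19400; order=D,B,C,A; methods=hash,hash,hash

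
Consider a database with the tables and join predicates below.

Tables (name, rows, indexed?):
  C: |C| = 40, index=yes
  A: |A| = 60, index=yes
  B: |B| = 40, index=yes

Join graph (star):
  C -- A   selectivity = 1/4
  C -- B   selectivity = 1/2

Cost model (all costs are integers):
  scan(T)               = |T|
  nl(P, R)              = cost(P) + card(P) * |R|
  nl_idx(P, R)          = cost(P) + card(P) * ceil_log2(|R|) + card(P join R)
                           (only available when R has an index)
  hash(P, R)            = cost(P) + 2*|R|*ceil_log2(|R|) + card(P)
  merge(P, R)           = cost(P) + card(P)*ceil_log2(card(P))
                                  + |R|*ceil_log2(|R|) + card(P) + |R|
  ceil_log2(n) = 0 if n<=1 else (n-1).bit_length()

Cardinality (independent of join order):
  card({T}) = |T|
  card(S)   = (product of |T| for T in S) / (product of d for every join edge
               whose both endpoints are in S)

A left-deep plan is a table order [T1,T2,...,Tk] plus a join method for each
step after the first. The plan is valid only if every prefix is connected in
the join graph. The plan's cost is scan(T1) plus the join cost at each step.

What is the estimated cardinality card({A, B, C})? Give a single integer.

Tables in S: A(60), B(40), C(40)
Edges inside S: C-A(d=4), C-B(d=2)
numerator = 60 * 40 * 40 = 96000
denominator = 4 * 2 = 8
card(S) = 96000 / 8 = 12000

12000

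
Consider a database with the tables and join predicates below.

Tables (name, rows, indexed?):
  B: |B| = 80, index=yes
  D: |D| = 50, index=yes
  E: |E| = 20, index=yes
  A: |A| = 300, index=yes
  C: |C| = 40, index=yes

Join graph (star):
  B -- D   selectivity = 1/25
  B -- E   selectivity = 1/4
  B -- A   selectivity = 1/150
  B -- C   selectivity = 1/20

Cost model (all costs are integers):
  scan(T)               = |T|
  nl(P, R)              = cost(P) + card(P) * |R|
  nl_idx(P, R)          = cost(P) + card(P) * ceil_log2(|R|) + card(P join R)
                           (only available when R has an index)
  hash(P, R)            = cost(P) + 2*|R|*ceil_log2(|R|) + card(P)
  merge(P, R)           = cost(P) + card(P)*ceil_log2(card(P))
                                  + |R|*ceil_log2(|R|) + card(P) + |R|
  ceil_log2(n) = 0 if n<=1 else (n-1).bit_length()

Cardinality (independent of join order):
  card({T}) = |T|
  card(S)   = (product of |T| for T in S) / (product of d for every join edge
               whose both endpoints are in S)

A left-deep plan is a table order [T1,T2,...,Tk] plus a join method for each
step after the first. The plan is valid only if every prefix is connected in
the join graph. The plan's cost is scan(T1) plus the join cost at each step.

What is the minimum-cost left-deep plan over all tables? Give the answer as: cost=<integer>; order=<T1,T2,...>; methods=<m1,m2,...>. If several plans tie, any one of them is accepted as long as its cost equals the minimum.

cost=3360; order=B,A,C,D,E; methods=nl_idx,hash,hash,hash

Selinger DP (subsets sized 1..n):
  {B}: scan cost=80, card=80
  {D}: scan cost=50, card=50
  {E}: scan cost=20, card=20
  {A}: scan cost=300, card=300
  {C}: scan cost=40, card=40
  {BD}: card=160; try (B,nl_idx)→560, (D,nl_idx)→720, (D,hash)→760, (B,merge)→1040, (D,merge)→1070, (B,hash)→1220 …(+2); best=560 via (B,nl_idx)
  {BE}: card=400; try (E,hash)→360, (B,nl_idx)→560, (B,merge)→780, (E,merge)→840, (E,nl_idx)→880, (B,hash)→1160 …(+2); best=360 via (E,hash)
  {AB}: card=160; try (A,nl_idx)→960, (B,hash)→1720, (B,nl_idx)→2560, (A,merge)→3720, (B,merge)→3940, (A,hash)→5560 …(+2); best=960 via (A,nl_idx)
  {BC}: card=160; try (B,nl_idx)→480, (C,hash)→640, (C,nl_idx)→720, (B,merge)→960, (C,merge)→1000, (B,hash)→1200 …(+2); best=480 via (B,nl_idx)
  {BDE}: card=800; try (E,hash)→920, (D,hash)→1360, (E,merge)→2120, (E,nl_idx)→2160, (D,nl_idx)→3560, (E,nl)→3760 …(+2); best=920 via (E,hash)
  {ABD}: card=320; try (D,hash)→1720, (D,nl_idx)→2240, (A,nl_idx)→2320, (D,merge)→2750, (A,merge)→5000, (A,hash)→6120 …(+2); best=1720 via (D,hash)
  {BCD}: card=320; try (C,hash)→1200, (D,hash)→1240, (D,nl_idx)→1760, (C,nl_idx)→1840, (D,merge)→2270, (C,merge)→2280 …(+2); best=1200 via (C,hash)
  {ABE}: card=800; try (E,hash)→1320, (E,merge)→2520, (E,nl_idx)→2560, (E,nl)→4160, (A,nl_idx)→4760, (A,hash)→6160 …(+2); best=1320 via (E,hash)
  {BCE}: card=800; try (E,hash)→840, (C,hash)→1240, (E,merge)→2040, (E,nl_idx)→2080, (C,nl_idx)→3560, (E,nl)→3680 …(+2); best=840 via (E,hash)
  {ABC}: card=320; try (C,hash)→1600, (C,nl_idx)→2240, (A,nl_idx)→2240, (C,merge)→2680, (A,merge)→4920, (A,hash)→6040 …(+2); best=1600 via (C,hash)
  {ABDE}: card=1600; try (E,hash)→2240, (D,hash)→2720, (E,nl_idx)→4920, (E,merge)→5040, (A,hash)→7120, (D,nl_idx)→7720 …(+6); best=2240 via (E,hash)
  {BCDE}: card=1600; try (E,hash)→1720, (C,hash)→2200, (D,hash)→2240, (E,nl_idx)→4400, (E,merge)→4520, (D,nl_idx)→7240 …(+6); best=1720 via (E,hash)
  {ABCD}: card=640; try (D,hash)→2520, (C,hash)→2520, (D,nl_idx)→4160, (C,nl_idx)→4280, (A,nl_idx)→4720, (D,merge)→5150 …(+6); best=2520 via (D,hash)
  {ABCE}: card=1600; try (E,hash)→2120, (C,hash)→2600, (E,nl_idx)→4800, (E,merge)→4920, (A,hash)→7040, (C,nl_idx)→7720 …(+6); best=2120 via (E,hash)
  {ABCDE}: card=3200; try (E,hash)→3360, (D,hash)→4320, (C,hash)→4320, (A,hash)→8720, (E,nl_idx)→8920, (E,merge)→9680 …(+10); best=3360 via (E,hash)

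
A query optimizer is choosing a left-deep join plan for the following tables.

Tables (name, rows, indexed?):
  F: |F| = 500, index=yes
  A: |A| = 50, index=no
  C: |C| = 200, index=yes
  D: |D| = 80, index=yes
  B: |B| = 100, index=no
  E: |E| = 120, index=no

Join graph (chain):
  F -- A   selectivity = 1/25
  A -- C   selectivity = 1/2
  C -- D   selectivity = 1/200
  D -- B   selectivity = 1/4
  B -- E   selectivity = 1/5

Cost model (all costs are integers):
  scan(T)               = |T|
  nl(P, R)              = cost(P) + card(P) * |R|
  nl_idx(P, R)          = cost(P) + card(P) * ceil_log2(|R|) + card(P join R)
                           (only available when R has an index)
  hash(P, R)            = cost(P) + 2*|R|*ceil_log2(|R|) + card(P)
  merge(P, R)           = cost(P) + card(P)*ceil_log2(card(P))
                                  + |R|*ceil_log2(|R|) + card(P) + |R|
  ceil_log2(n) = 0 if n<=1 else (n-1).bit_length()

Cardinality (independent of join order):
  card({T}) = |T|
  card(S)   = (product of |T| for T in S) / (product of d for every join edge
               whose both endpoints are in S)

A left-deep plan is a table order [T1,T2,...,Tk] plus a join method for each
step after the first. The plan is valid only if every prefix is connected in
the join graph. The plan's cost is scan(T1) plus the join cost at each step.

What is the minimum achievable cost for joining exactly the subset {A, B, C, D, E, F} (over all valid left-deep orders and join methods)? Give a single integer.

Selinger DP over subsets of {A,B,C,D,E,F}:
  {F}: scan cost=500, card=500
  {A}: scan cost=50, card=50
  {C}: scan cost=200, card=200
  {D}: scan cost=80, card=80
  {B}: scan cost=100, card=100
  {E}: scan cost=120, card=120
  {AF}: card=1000; try (F,nl_idx)→1500, (A,hash)→1600, (F,merge)→5400, (A,merge)→5850, (F,hash)→9100, (F,nl)→25050 …(+1); best=1500 via (F,nl_idx)
  {AC}: card=5000; try (A,hash)→1000, (C,merge)→2200, (A,merge)→2350, (C,hash)→3300, (C,nl_idx)→5450, (C,nl)→10050 …(+1); best=1000 via (A,hash)
  {CD}: card=80; try (C,nl_idx)→800, (D,hash)→1520, (D,nl_idx)→1680, (C,merge)→2520, (D,merge)→2640, (C,hash)→3360 …(+2); best=800 via (C,nl_idx)
  {BD}: card=2000; try (D,hash)→1320, (B,merge)→1520, (D,merge)→1540, (B,hash)→1560, (D,nl_idx)→2800, (B,nl)→8080 …(+1); best=1320 via (D,hash)
  {BE}: card=2400; try (B,hash)→1640, (E,merge)→1860, (E,hash)→1880, (B,merge)→1880, (E,nl)→12100, (B,nl)→12120; best=1640 via (B,hash)
  {ACF}: card=100000; try (C,hash)→5700, (C,merge)→14300, (F,hash)→15000, (F,merge)→76000, (C,nl_idx)→109500, (F,nl_idx)→146000 …(+2); best=5700 via (C,hash)
  {ACD}: card=2000; try (A,hash)→1480, (A,merge)→1790, (A,nl)→4800, (D,hash)→7120, (D,nl_idx)→38000, (D,merge)→71640 …(+1); best=1480 via (A,hash)
  {BCD}: card=2000; try (B,merge)→2240, (B,hash)→2280, (C,hash)→6520, (B,nl)→8800, (C,nl_idx)→19320, (C,merge)→27120 …(+1); best=2240 via (B,merge)
  {BDE}: card=48000; try (E,hash)→5000, (D,hash)→5160, (E,merge)→26280, (D,merge)→33480, (D,nl_idx)→66440, (D,nl)→193640 …(+1); best=5000 via (E,hash)
  {ACDF}: card=40000; try (F,hash)→12480, (F,merge)→30480, (F,nl_idx)→59480, (D,hash)→106820, (D,nl_idx)→745700, (F,nl)→1001480 …(+2); best=12480 via (F,hash)
  {ABCD}: card=50000; try (A,hash)→4840, (B,hash)→4880, (B,merge)→26280, (A,merge)→26590, (A,nl)→102240, (B,nl)→201480; best=4840 via (A,hash)
  {BCDE}: card=48000; try (E,hash)→5920, (E,merge)→27200, (C,hash)→56200, (E,nl)→242240, (C,nl_idx)→437000, (C,merge)→822800 …(+1); best=5920 via (E,hash)
  {ABCDF}: card=1000000; try (B,hash)→53880, (F,hash)→63840, (B,merge)→693280, (F,merge)→859840, (F,nl_idx)→1454840, (B,nl)→4012480 …(+1); best=53880 via (B,hash)
  {ABCDE}: card=1200000; try (A,hash)→54520, (E,hash)→56520, (A,merge)→822270, (E,merge)→855800, (A,nl)→2405920, (E,nl)→6004840; best=54520 via (A,hash)
  {ABCDEF}: card=24000000; try (E,hash)→1055560, (F,hash)→1263520, (E,merge)→21054840, (F,merge)→26459520, (F,nl_idx)→34854520, (E,nl)→120053880 …(+1); best=1055560 via (E,hash)

1055560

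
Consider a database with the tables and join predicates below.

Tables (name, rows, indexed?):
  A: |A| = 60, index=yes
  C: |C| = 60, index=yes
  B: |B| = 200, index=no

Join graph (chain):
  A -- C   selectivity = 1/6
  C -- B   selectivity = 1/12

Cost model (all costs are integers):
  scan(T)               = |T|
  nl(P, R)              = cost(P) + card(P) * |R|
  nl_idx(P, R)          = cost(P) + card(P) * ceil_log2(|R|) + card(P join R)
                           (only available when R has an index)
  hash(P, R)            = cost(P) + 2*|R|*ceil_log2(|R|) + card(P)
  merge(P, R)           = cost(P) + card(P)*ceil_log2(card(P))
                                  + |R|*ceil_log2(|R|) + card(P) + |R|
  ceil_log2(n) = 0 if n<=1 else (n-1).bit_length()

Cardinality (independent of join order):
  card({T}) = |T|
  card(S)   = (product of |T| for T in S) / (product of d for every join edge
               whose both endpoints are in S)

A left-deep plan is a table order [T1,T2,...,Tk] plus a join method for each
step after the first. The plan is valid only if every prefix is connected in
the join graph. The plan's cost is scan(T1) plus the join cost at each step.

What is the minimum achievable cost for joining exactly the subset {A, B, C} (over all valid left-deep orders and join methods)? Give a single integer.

Selinger DP over subsets of {A,B,C}:
  {A}: scan cost=60, card=60
  {C}: scan cost=60, card=60
  {B}: scan cost=200, card=200
  {AC}: card=600; try (C,hash)→840, (A,hash)→840, (C,merge)→900, (A,merge)→900, (C,nl_idx)→1020, (A,nl_idx)→1020 …(+2); best=840 via (C,hash)
  {BC}: card=1000; try (C,hash)→1120, (B,merge)→2280, (C,nl_idx)→2400, (C,merge)→2420, (B,hash)→3320, (B,nl)→12060 …(+1); best=1120 via (C,hash)
  {ABC}: card=10000; try (A,hash)→2840, (B,hash)→4640, (B,merge)→9240, (A,merge)→12540, (A,nl_idx)→17120, (A,nl)→61120 …(+1); best=2840 via (A,hash)

2840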